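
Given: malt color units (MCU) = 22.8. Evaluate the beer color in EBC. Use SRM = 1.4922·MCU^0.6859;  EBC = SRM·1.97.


SRM = 1.4922·22.8^0.6859 = 12.7419
EBC = 12.7419·1.97

25.1016 EBC


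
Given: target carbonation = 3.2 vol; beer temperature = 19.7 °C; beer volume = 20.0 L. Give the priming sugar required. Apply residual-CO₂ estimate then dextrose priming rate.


residual = 14.695·(0.01821 + 0.09011·e^(−0.04·T));  sugar = (target − residual)·4.0·V
residual = 14.695·(0.01821 + 0.09011·e^(−0.04·19.7)) = 0.8698
sugar = (3.2 − 0.8698)·4.0·20.0

186.4188 g


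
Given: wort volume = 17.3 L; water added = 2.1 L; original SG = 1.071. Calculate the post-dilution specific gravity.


SG_new = 1 + (SG_old − 1)·V_old/(V_old + V_water)
pts = (1.071 − 1)·1000·17.3/(17.3 + 2.1) = 63.3144
SG_new = 1 + 63.3144/1000

1.0633


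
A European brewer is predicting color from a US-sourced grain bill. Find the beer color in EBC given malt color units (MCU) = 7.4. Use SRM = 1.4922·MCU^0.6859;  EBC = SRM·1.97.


SRM = 1.4922·7.4^0.6859 = 5.8889
EBC = 5.8889·1.97

11.6011 EBC


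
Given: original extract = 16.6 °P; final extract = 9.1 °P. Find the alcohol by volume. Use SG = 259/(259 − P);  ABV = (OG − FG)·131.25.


OG = 259/(259 − 16.6) = 1.0685
FG = 259/(259 − 9.1) = 1.0364
ABV = (1.0685 − 1.0364)·131.25

4.2088 % ABV


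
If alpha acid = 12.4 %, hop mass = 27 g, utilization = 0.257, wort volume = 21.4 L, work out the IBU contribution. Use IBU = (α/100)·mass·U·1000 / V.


IBU = (12.4/100)·27·0.257·1000 / 21.4

40.2073 IBU


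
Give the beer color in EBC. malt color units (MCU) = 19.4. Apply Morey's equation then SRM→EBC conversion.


SRM = 1.4922·MCU^0.6859;  EBC = SRM·1.97
SRM = 1.4922·19.4^0.6859 = 11.4059
EBC = 11.4059·1.97

22.4697 EBC


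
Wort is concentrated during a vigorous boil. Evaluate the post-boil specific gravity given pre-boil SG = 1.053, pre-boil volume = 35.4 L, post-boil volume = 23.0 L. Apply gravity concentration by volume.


SG_post = 1 + (SG_pre − 1)·V_pre/V_post
pts_pre = (1.053 − 1)·1000 = 53.0000
pts_post = 53.0000·35.4/23.0 = 81.5739
SG_post = 1 + 81.5739/1000

1.0816


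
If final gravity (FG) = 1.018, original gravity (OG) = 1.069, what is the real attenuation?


AA = (OG−FG)/(OG−1)·100;  RA = AA·0.8192
AA = (1.069 − 1.018)/(1.069 − 1)·100 = 73.9130
RA = 73.9130·0.8192

60.5496 %


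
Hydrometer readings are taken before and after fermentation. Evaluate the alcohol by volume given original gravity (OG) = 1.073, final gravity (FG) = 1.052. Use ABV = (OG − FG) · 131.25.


ABV = (1.073 − 1.052) · 131.25

2.7562 % ABV


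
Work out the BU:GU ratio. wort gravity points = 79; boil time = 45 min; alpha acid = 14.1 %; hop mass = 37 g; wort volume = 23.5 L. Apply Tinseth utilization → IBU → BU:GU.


U = 1.65·0.000125^(GP/1000)·(1−e^(−0.04t))/4.15;  IBU = (α/100)·m·U·1000/V;  BU:GU = IBU/GP
U = 1.65·0.000125^(79/1000)·(1−e^(−0.04·45))/4.15 = 0.1632
IBU = (14.1/100)·37·0.1632·1000/23.5 = 36.2223
BU:GU = 36.2223/79

0.4585


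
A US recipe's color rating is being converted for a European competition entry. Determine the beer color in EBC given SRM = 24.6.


EBC = SRM · 1.97
EBC = 24.6 · 1.97

48.4620 EBC


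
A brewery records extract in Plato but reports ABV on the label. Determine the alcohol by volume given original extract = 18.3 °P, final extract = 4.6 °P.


SG = 259/(259 − P);  ABV = (OG − FG)·131.25
OG = 259/(259 − 18.3) = 1.0760
FG = 259/(259 − 4.6) = 1.0181
ABV = (1.0760 − 1.0181)·131.25

7.6055 % ABV


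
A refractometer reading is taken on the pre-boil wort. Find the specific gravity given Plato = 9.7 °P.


SG = 259/(259 − P)
SG = 259/(259 − 9.7)

1.0389


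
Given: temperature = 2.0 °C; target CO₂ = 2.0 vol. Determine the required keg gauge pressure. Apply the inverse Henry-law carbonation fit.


psi = vols/(0.01821 + 0.09011·e^(−0.04·T)) − 14.695
psi = 2.0/(0.01821 + 0.09011·e^(−0.04·2.0)) − 14.695

5.0304 psi


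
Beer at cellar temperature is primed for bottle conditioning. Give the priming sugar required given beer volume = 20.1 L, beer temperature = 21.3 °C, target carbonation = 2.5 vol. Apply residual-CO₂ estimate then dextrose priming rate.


residual = 14.695·(0.01821 + 0.09011·e^(−0.04·T));  sugar = (target − residual)·4.0·V
residual = 14.695·(0.01821 + 0.09011·e^(−0.04·21.3)) = 0.8324
sugar = (2.5 − 0.8324)·4.0·20.1

134.0723 g


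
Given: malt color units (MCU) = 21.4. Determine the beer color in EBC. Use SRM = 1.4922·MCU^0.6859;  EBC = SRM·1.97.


SRM = 1.4922·21.4^0.6859 = 12.1999
EBC = 12.1999·1.97

24.0339 EBC


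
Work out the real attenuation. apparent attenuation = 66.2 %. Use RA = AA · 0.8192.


RA = 66.2 · 0.8192

54.2310 %


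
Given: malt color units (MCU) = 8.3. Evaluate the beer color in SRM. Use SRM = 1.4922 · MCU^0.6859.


SRM = 1.4922 · 8.3^0.6859

6.3712 SRM


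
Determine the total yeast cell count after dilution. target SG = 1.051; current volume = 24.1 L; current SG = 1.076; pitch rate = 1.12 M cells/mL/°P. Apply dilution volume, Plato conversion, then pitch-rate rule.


V_w = V·((SG_c−1)/(SG_t−1)−1);  °P = 259 − 259/SG_t;  cells = rate·(V+V_w)·°P
V_w = 24.1·((1.076−1)/(1.051−1)−1) = 11.8137
V_final = 24.1 + 11.8137 = 35.9137
°P = 259 − 259/1.051 = 12.5680
cells = 1.12·35.9137·12.5680

505.5286 billion cells


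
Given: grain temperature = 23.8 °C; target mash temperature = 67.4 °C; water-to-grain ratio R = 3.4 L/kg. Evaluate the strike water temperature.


T_strike = (0.41/R)·(T_mash − T_grain) + T_mash
T_strike = (0.41/3.4)·(67.4 − 23.8) + 67.4

72.6576 °C


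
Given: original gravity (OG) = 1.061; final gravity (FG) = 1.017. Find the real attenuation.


AA = (OG−FG)/(OG−1)·100;  RA = AA·0.8192
AA = (1.061 − 1.017)/(1.061 − 1)·100 = 72.1311
RA = 72.1311·0.8192

59.0898 %


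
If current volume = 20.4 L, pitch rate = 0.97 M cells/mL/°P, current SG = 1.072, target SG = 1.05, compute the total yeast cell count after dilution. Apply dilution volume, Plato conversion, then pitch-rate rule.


V_w = V·((SG_c−1)/(SG_t−1)−1);  °P = 259 − 259/SG_t;  cells = rate·(V+V_w)·°P
V_w = 20.4·((1.072−1)/(1.05−1)−1) = 8.9760
V_final = 20.4 + 8.9760 = 29.3760
°P = 259 − 259/1.05 = 12.3333
cells = 0.97·29.3760·12.3333

351.4349 billion cells


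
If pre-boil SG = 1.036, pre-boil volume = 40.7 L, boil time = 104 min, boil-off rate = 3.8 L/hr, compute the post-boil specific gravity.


V_post = V_pre − rate·(t/60);  SG_post = 1 + (SG_pre−1)·V_pre/V_post
V_post = 40.7 − 3.8·(104/60) = 34.1133
SG_post = 1 + (1.036 − 1)·40.7/34.1133

1.0430


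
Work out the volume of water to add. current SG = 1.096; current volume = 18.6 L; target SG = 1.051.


V_water = V·((SG_curr − 1)/(SG_target − 1) − 1)
V_water = 18.6·((1.096 − 1)/(1.051 − 1) − 1)

16.4118 L


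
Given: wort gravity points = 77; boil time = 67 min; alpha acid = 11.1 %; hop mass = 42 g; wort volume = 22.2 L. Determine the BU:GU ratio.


U = 1.65·0.000125^(GP/1000)·(1−e^(−0.04t))/4.15;  IBU = (α/100)·m·U·1000/V;  BU:GU = IBU/GP
U = 1.65·0.000125^(77/1000)·(1−e^(−0.04·67))/4.15 = 0.1854
IBU = (11.1/100)·42·0.1854·1000/22.2 = 38.9288
BU:GU = 38.9288/77

0.5056


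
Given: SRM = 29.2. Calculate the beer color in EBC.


EBC = SRM · 1.97
EBC = 29.2 · 1.97

57.5240 EBC


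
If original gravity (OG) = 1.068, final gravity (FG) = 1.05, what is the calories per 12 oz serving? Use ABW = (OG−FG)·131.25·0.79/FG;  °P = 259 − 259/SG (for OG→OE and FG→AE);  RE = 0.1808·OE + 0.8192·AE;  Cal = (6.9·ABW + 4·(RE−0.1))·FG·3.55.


ABW = (1.068 − 1.05)·131.25·0.79/1.05 = 1.7775
OE = 259 − 259/1.068 = 16.4906 °P
AE = 259 − 259/1.05 = 12.3333 °P
RE = 0.1808·16.4906 + 0.8192·12.3333 = 13.0850 °P
Cal = (6.9·1.7775 + 4·(13.0850−0.1))·1.05·3.55

239.3228 kcal


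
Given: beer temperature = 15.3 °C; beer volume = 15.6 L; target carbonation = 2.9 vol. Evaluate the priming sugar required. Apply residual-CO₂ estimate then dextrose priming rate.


residual = 14.695·(0.01821 + 0.09011·e^(−0.04·T));  sugar = (target − residual)·4.0·V
residual = 14.695·(0.01821 + 0.09011·e^(−0.04·15.3)) = 0.9856
sugar = (2.9 − 0.9856)·4.0·15.6

119.4557 g


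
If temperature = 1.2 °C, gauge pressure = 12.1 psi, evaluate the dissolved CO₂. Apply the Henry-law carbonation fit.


vols = (P + 14.695)·(0.01821 + 0.09011·e^(−0.04·T))
vols = (12.1 + 14.695)·(0.01821 + 0.09011·e^(−0.04·1.2))

2.7893 volumes


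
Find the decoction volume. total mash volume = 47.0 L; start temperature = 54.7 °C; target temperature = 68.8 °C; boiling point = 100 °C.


V_dec = V_total·(T_target − T_start)/(T_boil − T_start)
V_dec = 47.0·(68.8 − 54.7)/(100 − 54.7)

14.6291 L


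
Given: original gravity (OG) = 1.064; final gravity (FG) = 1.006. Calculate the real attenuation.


AA = (OG−FG)/(OG−1)·100;  RA = AA·0.8192
AA = (1.064 − 1.006)/(1.064 − 1)·100 = 90.6250
RA = 90.6250·0.8192

74.2400 %


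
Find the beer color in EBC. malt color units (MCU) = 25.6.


SRM = 1.4922·MCU^0.6859;  EBC = SRM·1.97
SRM = 1.4922·25.6^0.6859 = 13.7955
EBC = 13.7955·1.97

27.1772 EBC


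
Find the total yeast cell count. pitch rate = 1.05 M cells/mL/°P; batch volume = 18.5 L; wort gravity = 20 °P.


cells (billions) = rate · V_L · °P
cells = 1.05 · 18.5 · 20

388.5000 billion cells


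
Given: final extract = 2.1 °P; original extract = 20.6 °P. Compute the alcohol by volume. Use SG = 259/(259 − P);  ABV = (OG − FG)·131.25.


OG = 259/(259 − 20.6) = 1.0864
FG = 259/(259 − 2.1) = 1.0082
ABV = (1.0864 − 1.0082)·131.25

10.2683 % ABV


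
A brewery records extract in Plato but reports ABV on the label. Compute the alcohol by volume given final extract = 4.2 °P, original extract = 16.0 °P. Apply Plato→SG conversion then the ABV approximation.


SG = 259/(259 − P);  ABV = (OG − FG)·131.25
OG = 259/(259 − 16.0) = 1.0658
FG = 259/(259 − 4.2) = 1.0165
ABV = (1.0658 − 1.0165)·131.25

6.4785 % ABV


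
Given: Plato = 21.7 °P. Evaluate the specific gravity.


SG = 259/(259 − P)
SG = 259/(259 − 21.7)

1.0914


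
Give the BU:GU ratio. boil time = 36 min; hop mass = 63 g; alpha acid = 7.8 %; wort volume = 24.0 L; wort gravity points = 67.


U = 1.65·0.000125^(GP/1000)·(1−e^(−0.04t))/4.15;  IBU = (α/100)·m·U·1000/V;  BU:GU = IBU/GP
U = 1.65·0.000125^(67/1000)·(1−e^(−0.04·36))/4.15 = 0.1661
IBU = (7.8/100)·63·0.1661·1000/24.0 = 34.0188
BU:GU = 34.0188/67

0.5077


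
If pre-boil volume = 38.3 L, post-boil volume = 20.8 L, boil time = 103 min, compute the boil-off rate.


rate = (V_pre − V_post) / (t_min/60)
rate = (38.3 − 20.8) / (103/60)

10.1942 L/hr


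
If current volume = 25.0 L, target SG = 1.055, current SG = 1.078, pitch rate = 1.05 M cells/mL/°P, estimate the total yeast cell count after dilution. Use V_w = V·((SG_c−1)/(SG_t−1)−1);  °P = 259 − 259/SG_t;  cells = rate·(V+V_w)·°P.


V_w = 25.0·((1.078−1)/(1.055−1)−1) = 10.4545
V_final = 25.0 + 10.4545 = 35.4545
°P = 259 − 259/1.055 = 13.5024
cells = 1.05·35.4545·13.5024

502.6564 billion cells


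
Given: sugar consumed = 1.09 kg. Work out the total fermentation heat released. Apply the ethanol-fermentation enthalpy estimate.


Q = m_sugar · 590 kJ/kg
Q = 1.09 · 590

643.1000 kJ


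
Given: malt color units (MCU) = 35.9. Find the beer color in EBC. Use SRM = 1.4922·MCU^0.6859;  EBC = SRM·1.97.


SRM = 1.4922·35.9^0.6859 = 17.3967
EBC = 17.3967·1.97

34.2715 EBC


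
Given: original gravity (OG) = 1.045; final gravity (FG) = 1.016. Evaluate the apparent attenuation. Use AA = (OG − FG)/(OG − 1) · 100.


AA = (1.045 − 1.016)/(1.045 − 1) · 100

64.4444 %


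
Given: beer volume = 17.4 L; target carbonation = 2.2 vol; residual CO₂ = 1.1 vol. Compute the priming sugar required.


sugar = (target − residual)·4.0·V
sugar = (2.2 − 1.1)·4.0·17.4

76.5600 g


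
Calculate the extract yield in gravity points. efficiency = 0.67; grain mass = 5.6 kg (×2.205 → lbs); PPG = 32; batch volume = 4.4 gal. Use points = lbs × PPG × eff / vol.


lbs = 5.6 × 2.205 = 12.3480
points = 12.3480 × 32 × 0.67 / 4.4

60.1684 points


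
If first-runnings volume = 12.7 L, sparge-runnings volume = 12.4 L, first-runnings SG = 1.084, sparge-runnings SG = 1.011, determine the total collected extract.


total = Σ (SG_i − 1)·1000·V_i
first = (1.084 − 1)·1000·12.7 = 1066.8000
sparge = (1.011 − 1)·1000·12.4 = 136.4000
total = 1066.8000 + 136.4000

1203.2000 gravity·L


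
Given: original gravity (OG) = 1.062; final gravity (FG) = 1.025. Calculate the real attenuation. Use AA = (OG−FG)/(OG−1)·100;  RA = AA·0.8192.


AA = (1.062 − 1.025)/(1.062 − 1)·100 = 59.6774
RA = 59.6774·0.8192

48.8877 %


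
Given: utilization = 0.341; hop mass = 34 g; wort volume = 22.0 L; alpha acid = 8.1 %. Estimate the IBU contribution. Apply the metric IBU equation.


IBU = (α/100)·mass·U·1000 / V
IBU = (8.1/100)·34·0.341·1000 / 22.0

42.6870 IBU


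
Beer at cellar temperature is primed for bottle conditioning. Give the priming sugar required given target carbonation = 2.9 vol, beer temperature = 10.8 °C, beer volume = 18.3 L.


residual = 14.695·(0.01821 + 0.09011·e^(−0.04·T));  sugar = (target − residual)·4.0·V
residual = 14.695·(0.01821 + 0.09011·e^(−0.04·10.8)) = 1.1273
sugar = (2.9 − 1.1273)·4.0·18.3

129.7648 g


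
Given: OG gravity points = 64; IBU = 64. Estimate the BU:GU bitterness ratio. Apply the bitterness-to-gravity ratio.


BU:GU = IBU / OG_points
BU:GU = 64 / 64

1.0000


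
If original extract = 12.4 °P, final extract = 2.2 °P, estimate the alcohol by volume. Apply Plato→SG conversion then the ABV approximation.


SG = 259/(259 − P);  ABV = (OG − FG)·131.25
OG = 259/(259 − 12.4) = 1.0503
FG = 259/(259 − 2.2) = 1.0086
ABV = (1.0503 − 1.0086)·131.25

5.4753 % ABV


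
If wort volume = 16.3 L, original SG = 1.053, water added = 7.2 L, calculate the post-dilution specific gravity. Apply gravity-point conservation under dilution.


SG_new = 1 + (SG_old − 1)·V_old/(V_old + V_water)
pts = (1.053 − 1)·1000·16.3/(16.3 + 7.2) = 36.7617
SG_new = 1 + 36.7617/1000

1.0368


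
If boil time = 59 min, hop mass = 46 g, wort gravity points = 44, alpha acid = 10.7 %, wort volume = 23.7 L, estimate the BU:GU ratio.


U = 1.65·0.000125^(GP/1000)·(1−e^(−0.04t))/4.15;  IBU = (α/100)·m·U·1000/V;  BU:GU = IBU/GP
U = 1.65·0.000125^(44/1000)·(1−e^(−0.04·59))/4.15 = 0.2425
IBU = (10.7/100)·46·0.2425·1000/23.7 = 50.3524
BU:GU = 50.3524/44

1.1444


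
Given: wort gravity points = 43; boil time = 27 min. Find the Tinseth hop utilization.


U = 1.65·0.000125^(GP/1000) · (1 − e^(−0.04·t))/4.15
bigness = 1.65·0.000125^(43/1000) = 1.1211
boil_factor = (1 − e^(−0.04·27))/4.15 = 0.1591
U = 1.1211 · 0.1591

0.1784


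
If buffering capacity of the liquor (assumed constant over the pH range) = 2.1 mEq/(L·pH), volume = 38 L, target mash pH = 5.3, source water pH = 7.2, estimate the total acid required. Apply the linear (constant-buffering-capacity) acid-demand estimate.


acid = buffering capacity · (pH_source − pH_target) · V
acid = 2.1 · (7.2 − 5.3) · 38

151.6200 mEq


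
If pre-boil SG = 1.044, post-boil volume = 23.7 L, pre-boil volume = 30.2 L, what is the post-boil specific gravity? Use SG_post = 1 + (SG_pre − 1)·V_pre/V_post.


pts_pre = (1.044 − 1)·1000 = 44.0000
pts_post = 44.0000·30.2/23.7 = 56.0675
SG_post = 1 + 56.0675/1000

1.0561


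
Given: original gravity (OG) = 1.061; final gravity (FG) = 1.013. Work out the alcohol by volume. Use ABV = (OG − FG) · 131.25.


ABV = (1.061 − 1.013) · 131.25

6.3000 % ABV


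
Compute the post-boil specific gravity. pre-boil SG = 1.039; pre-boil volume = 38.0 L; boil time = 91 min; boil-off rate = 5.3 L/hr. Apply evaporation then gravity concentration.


V_post = V_pre − rate·(t/60);  SG_post = 1 + (SG_pre−1)·V_pre/V_post
V_post = 38.0 − 5.3·(91/60) = 29.9617
SG_post = 1 + (1.039 − 1)·38.0/29.9617

1.0495


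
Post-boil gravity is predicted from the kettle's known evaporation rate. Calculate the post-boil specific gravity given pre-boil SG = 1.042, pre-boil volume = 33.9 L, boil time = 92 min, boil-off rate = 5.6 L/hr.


V_post = V_pre − rate·(t/60);  SG_post = 1 + (SG_pre−1)·V_pre/V_post
V_post = 33.9 − 5.6·(92/60) = 25.3133
SG_post = 1 + (1.042 − 1)·33.9/25.3133

1.0562


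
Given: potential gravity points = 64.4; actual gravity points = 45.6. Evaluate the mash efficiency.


efficiency = actual / potential × 100
efficiency = 45.6 / 64.4 × 100

70.8075 %


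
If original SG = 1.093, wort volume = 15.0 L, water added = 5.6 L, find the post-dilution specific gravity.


SG_new = 1 + (SG_old − 1)·V_old/(V_old + V_water)
pts = (1.093 − 1)·1000·15.0/(15.0 + 5.6) = 67.7184
SG_new = 1 + 67.7184/1000

1.0677


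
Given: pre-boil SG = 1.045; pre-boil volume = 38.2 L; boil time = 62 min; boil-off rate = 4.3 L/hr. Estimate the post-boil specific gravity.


V_post = V_pre − rate·(t/60);  SG_post = 1 + (SG_pre−1)·V_pre/V_post
V_post = 38.2 − 4.3·(62/60) = 33.7567
SG_post = 1 + (1.045 − 1)·38.2/33.7567

1.0509


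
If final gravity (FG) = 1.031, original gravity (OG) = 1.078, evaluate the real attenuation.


AA = (OG−FG)/(OG−1)·100;  RA = AA·0.8192
AA = (1.078 − 1.031)/(1.078 − 1)·100 = 60.2564
RA = 60.2564·0.8192

49.3621 %


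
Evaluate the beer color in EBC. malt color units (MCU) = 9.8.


SRM = 1.4922·MCU^0.6859;  EBC = SRM·1.97
SRM = 1.4922·9.8^0.6859 = 7.1402
EBC = 7.1402·1.97

14.0661 EBC


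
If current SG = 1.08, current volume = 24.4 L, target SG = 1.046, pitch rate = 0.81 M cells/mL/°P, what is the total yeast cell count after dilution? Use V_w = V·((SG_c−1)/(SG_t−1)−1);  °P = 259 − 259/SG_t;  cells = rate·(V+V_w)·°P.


V_w = 24.4·((1.08−1)/(1.046−1)−1) = 18.0348
V_final = 24.4 + 18.0348 = 42.4348
°P = 259 − 259/1.046 = 11.3901
cells = 0.81·42.4348·11.3901

391.5010 billion cells


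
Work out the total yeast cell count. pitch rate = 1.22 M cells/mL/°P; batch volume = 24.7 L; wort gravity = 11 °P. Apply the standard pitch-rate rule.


cells (billions) = rate · V_L · °P
cells = 1.22 · 24.7 · 11

331.4740 billion cells


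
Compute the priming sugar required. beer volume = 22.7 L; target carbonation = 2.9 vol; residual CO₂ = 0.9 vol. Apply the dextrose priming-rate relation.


sugar = (target − residual)·4.0·V
sugar = (2.9 − 0.9)·4.0·22.7

181.6000 g


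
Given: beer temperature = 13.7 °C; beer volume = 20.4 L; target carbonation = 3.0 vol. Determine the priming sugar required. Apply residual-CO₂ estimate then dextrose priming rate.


residual = 14.695·(0.01821 + 0.09011·e^(−0.04·T));  sugar = (target − residual)·4.0·V
residual = 14.695·(0.01821 + 0.09011·e^(−0.04·13.7)) = 1.0331
sugar = (3.0 − 1.0331)·4.0·20.4

160.4988 g


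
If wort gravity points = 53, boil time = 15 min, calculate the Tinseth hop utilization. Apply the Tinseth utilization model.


U = 1.65·0.000125^(GP/1000) · (1 − e^(−0.04·t))/4.15
bigness = 1.65·0.000125^(53/1000) = 1.0248
boil_factor = (1 − e^(−0.04·15))/4.15 = 0.1087
U = 1.0248 · 0.1087

0.1114


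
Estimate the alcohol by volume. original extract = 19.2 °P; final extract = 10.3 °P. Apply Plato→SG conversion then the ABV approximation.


SG = 259/(259 − P);  ABV = (OG − FG)·131.25
OG = 259/(259 − 19.2) = 1.0801
FG = 259/(259 − 10.3) = 1.0414
ABV = (1.0801 − 1.0414)·131.25

5.0730 % ABV


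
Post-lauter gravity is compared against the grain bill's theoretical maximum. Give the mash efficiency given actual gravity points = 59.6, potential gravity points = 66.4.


efficiency = actual / potential × 100
efficiency = 59.6 / 66.4 × 100

89.7590 %


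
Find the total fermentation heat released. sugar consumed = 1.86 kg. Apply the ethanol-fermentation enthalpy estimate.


Q = m_sugar · 590 kJ/kg
Q = 1.86 · 590

1097.4000 kJ


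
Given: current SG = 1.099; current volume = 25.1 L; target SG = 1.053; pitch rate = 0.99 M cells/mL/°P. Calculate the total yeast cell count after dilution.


V_w = V·((SG_c−1)/(SG_t−1)−1);  °P = 259 − 259/SG_t;  cells = rate·(V+V_w)·°P
V_w = 25.1·((1.099−1)/(1.053−1)−1) = 21.7849
V_final = 25.1 + 21.7849 = 46.8849
°P = 259 − 259/1.053 = 13.0361
cells = 0.99·46.8849·13.0361

605.0838 billion cells


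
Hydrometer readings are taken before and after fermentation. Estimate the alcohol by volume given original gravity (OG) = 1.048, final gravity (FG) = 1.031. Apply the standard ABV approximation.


ABV = (OG − FG) · 131.25
ABV = (1.048 − 1.031) · 131.25

2.2313 % ABV


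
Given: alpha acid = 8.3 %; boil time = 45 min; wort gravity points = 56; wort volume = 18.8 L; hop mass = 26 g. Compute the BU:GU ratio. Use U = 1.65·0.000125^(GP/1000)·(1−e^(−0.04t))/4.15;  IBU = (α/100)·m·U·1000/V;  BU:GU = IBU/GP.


U = 1.65·0.000125^(56/1000)·(1−e^(−0.04·45))/4.15 = 0.2006
IBU = (8.3/100)·26·0.2006·1000/18.8 = 23.0297
BU:GU = 23.0297/56

0.4112


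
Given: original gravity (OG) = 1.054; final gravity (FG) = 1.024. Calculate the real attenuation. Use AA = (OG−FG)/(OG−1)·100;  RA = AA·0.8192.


AA = (1.054 − 1.024)/(1.054 − 1)·100 = 55.5556
RA = 55.5556·0.8192

45.5111 %


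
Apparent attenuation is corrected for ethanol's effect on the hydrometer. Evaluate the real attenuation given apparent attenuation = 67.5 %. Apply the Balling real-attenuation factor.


RA = AA · 0.8192
RA = 67.5 · 0.8192

55.2960 %


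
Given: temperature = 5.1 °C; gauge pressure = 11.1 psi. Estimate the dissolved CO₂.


vols = (P + 14.695)·(0.01821 + 0.09011·e^(−0.04·T))
vols = (11.1 + 14.695)·(0.01821 + 0.09011·e^(−0.04·5.1))

2.3652 volumes


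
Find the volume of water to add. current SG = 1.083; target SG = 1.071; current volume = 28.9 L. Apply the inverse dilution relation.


V_water = V·((SG_curr − 1)/(SG_target − 1) − 1)
V_water = 28.9·((1.083 − 1)/(1.071 − 1) − 1)

4.8845 L


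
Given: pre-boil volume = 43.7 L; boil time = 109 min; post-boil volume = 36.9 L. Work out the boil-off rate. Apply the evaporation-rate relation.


rate = (V_pre − V_post) / (t_min/60)
rate = (43.7 − 36.9) / (109/60)

3.7431 L/hr


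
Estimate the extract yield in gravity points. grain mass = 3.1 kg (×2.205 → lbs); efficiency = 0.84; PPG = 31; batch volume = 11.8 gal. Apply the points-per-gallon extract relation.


points = lbs × PPG × eff / vol
lbs = 3.1 × 2.205 = 6.8355
points = 6.8355 × 31 × 0.84 / 11.8

15.0844 points


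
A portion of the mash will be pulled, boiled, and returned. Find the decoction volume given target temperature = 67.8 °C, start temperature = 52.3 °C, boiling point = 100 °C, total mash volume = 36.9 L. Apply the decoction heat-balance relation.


V_dec = V_total·(T_target − T_start)/(T_boil − T_start)
V_dec = 36.9·(67.8 − 52.3)/(100 − 52.3)

11.9906 L


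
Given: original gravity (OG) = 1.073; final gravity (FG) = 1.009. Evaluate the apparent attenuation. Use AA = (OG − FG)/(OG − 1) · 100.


AA = (1.073 − 1.009)/(1.073 − 1) · 100

87.6712 %


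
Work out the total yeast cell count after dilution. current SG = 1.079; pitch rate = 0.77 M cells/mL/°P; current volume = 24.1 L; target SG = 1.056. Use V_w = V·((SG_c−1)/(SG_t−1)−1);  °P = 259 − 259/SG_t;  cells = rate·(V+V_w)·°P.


V_w = 24.1·((1.079−1)/(1.056−1)−1) = 9.8982
V_final = 24.1 + 9.8982 = 33.9982
°P = 259 − 259/1.056 = 13.7348
cells = 0.77·33.9982·13.7348

359.5594 billion cells


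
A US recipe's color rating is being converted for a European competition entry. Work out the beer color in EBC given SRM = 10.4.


EBC = SRM · 1.97
EBC = 10.4 · 1.97

20.4880 EBC


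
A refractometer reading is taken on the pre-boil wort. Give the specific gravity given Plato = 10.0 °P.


SG = 259/(259 − P)
SG = 259/(259 − 10.0)

1.0402


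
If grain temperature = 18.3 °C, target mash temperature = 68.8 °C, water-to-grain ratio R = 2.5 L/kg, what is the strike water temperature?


T_strike = (0.41/R)·(T_mash − T_grain) + T_mash
T_strike = (0.41/2.5)·(68.8 − 18.3) + 68.8

77.0820 °C


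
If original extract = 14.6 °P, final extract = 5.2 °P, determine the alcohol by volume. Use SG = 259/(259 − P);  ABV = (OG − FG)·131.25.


OG = 259/(259 − 14.6) = 1.0597
FG = 259/(259 − 5.2) = 1.0205
ABV = (1.0597 − 1.0205)·131.25

5.1515 % ABV


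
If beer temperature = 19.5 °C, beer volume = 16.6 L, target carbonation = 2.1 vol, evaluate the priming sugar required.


residual = 14.695·(0.01821 + 0.09011·e^(−0.04·T));  sugar = (target − residual)·4.0·V
residual = 14.695·(0.01821 + 0.09011·e^(−0.04·19.5)) = 0.8746
sugar = (2.1 − 0.8746)·4.0·16.6

81.3664 g


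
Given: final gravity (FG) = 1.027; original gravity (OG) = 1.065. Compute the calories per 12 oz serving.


ABW = (OG−FG)·131.25·0.79/FG;  °P = 259 − 259/SG (for OG→OE and FG→AE);  RE = 0.1808·OE + 0.8192·AE;  Cal = (6.9·ABW + 4·(RE−0.1))·FG·3.55
ABW = (1.065 − 1.027)·131.25·0.79/1.027 = 3.8365
OE = 259 − 259/1.065 = 15.8075 °P
AE = 259 − 259/1.027 = 6.8092 °P
RE = 0.1808·15.8075 + 0.8192·6.8092 = 8.4361 °P
Cal = (6.9·3.8365 + 4·(8.4361−0.1))·1.027·3.55

218.0814 kcal


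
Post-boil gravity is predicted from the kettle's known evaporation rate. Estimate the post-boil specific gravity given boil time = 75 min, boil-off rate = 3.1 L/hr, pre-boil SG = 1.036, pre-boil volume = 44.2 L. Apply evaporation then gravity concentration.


V_post = V_pre − rate·(t/60);  SG_post = 1 + (SG_pre−1)·V_pre/V_post
V_post = 44.2 − 3.1·(75/60) = 40.3250
SG_post = 1 + (1.036 − 1)·44.2/40.3250

1.0395


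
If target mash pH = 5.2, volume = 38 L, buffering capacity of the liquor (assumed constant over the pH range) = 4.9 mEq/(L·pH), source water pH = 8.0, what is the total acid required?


acid = buffering capacity · (pH_source − pH_target) · V
acid = 4.9 · (8.0 − 5.2) · 38

521.3600 mEq


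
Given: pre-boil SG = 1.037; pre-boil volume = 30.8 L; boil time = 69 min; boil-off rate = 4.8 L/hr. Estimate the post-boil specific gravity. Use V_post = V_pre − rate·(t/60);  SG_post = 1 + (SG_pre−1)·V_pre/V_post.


V_post = 30.8 − 4.8·(69/60) = 25.2800
SG_post = 1 + (1.037 − 1)·30.8/25.2800

1.0451


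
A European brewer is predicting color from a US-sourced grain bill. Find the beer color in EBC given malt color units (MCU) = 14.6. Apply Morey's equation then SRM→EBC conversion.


SRM = 1.4922·MCU^0.6859;  EBC = SRM·1.97
SRM = 1.4922·14.6^0.6859 = 9.3855
EBC = 9.3855·1.97

18.4894 EBC


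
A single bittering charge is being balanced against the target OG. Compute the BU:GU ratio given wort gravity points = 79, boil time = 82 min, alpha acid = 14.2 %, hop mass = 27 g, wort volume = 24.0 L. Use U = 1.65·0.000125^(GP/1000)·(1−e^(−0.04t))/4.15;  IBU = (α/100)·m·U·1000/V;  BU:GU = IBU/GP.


U = 1.65·0.000125^(79/1000)·(1−e^(−0.04·82))/4.15 = 0.1881
IBU = (14.2/100)·27·0.1881·1000/24.0 = 30.0521
BU:GU = 30.0521/79

0.3804


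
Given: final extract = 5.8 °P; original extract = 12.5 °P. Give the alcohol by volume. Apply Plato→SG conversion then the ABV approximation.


SG = 259/(259 − P);  ABV = (OG − FG)·131.25
OG = 259/(259 − 12.5) = 1.0507
FG = 259/(259 − 5.8) = 1.0229
ABV = (1.0507 − 1.0229)·131.25

3.6492 % ABV


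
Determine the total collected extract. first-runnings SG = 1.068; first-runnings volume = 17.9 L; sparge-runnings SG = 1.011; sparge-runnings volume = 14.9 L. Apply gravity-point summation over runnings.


total = Σ (SG_i − 1)·1000·V_i
first = (1.068 − 1)·1000·17.9 = 1217.2000
sparge = (1.011 − 1)·1000·14.9 = 163.9000
total = 1217.2000 + 163.9000

1381.1000 gravity·L


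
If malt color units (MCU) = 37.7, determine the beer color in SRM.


SRM = 1.4922 · MCU^0.6859
SRM = 1.4922 · 37.7^0.6859

17.9903 SRM


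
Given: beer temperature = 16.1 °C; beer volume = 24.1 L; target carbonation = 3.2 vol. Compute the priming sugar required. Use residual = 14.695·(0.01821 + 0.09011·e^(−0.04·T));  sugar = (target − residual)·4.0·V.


residual = 14.695·(0.01821 + 0.09011·e^(−0.04·16.1)) = 0.9630
sugar = (3.2 − 0.9630)·4.0·24.1

215.6438 g


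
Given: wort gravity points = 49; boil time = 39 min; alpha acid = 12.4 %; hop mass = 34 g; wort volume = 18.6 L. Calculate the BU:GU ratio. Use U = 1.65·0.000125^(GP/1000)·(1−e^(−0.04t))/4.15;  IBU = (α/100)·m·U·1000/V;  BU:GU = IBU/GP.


U = 1.65·0.000125^(49/1000)·(1−e^(−0.04·39))/4.15 = 0.2022
IBU = (12.4/100)·34·0.2022·1000/18.6 = 45.8273
BU:GU = 45.8273/49

0.9353


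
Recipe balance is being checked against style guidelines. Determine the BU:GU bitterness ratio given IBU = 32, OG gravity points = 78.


BU:GU = IBU / OG_points
BU:GU = 32 / 78

0.4103


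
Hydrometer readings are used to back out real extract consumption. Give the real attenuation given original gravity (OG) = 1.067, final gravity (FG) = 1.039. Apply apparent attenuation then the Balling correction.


AA = (OG−FG)/(OG−1)·100;  RA = AA·0.8192
AA = (1.067 − 1.039)/(1.067 − 1)·100 = 41.7910
RA = 41.7910·0.8192

34.2352 %


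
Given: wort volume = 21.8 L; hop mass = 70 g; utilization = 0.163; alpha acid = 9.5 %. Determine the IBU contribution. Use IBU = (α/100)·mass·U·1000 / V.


IBU = (9.5/100)·70·0.163·1000 / 21.8

49.7225 IBU


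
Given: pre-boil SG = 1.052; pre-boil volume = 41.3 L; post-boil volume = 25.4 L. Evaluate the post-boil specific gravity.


SG_post = 1 + (SG_pre − 1)·V_pre/V_post
pts_pre = (1.052 − 1)·1000 = 52.0000
pts_post = 52.0000·41.3/25.4 = 84.5512
SG_post = 1 + 84.5512/1000

1.0846


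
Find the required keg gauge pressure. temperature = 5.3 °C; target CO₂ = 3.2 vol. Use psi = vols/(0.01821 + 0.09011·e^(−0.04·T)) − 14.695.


psi = 3.2/(0.01821 + 0.09011·e^(−0.04·5.3)) − 14.695

20.4290 psi


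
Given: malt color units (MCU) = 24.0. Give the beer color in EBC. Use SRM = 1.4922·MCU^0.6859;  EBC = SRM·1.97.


SRM = 1.4922·24.0^0.6859 = 13.1982
EBC = 13.1982·1.97

26.0004 EBC


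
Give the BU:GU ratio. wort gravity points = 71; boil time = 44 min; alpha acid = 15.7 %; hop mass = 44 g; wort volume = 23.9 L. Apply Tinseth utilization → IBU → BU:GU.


U = 1.65·0.000125^(GP/1000)·(1−e^(−0.04t))/4.15;  IBU = (α/100)·m·U·1000/V;  BU:GU = IBU/GP
U = 1.65·0.000125^(71/1000)·(1−e^(−0.04·44))/4.15 = 0.1739
IBU = (15.7/100)·44·0.1739·1000/23.9 = 50.2664
BU:GU = 50.2664/71

0.7080


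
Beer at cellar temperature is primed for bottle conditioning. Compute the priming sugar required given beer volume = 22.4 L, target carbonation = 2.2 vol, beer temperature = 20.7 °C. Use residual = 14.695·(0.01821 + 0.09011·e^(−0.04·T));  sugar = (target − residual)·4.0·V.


residual = 14.695·(0.01821 + 0.09011·e^(−0.04·20.7)) = 0.8462
sugar = (2.2 − 0.8462)·4.0·22.4

121.3046 g


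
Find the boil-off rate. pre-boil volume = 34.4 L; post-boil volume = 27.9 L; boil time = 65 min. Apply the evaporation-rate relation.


rate = (V_pre − V_post) / (t_min/60)
rate = (34.4 − 27.9) / (65/60)

6.0000 L/hr


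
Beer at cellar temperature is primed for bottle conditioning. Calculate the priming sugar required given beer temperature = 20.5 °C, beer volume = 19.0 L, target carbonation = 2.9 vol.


residual = 14.695·(0.01821 + 0.09011·e^(−0.04·T));  sugar = (target − residual)·4.0·V
residual = 14.695·(0.01821 + 0.09011·e^(−0.04·20.5)) = 0.8508
sugar = (2.9 − 0.8508)·4.0·19.0

155.7391 g


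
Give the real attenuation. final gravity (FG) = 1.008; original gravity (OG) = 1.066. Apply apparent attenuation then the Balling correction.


AA = (OG−FG)/(OG−1)·100;  RA = AA·0.8192
AA = (1.066 − 1.008)/(1.066 − 1)·100 = 87.8788
RA = 87.8788·0.8192

71.9903 %


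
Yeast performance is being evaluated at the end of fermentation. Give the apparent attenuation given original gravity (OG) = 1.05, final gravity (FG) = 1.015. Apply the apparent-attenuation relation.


AA = (OG − FG)/(OG − 1) · 100
AA = (1.05 − 1.015)/(1.05 − 1) · 100

70.0000 %


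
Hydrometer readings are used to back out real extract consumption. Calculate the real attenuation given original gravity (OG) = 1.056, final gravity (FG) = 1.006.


AA = (OG−FG)/(OG−1)·100;  RA = AA·0.8192
AA = (1.056 − 1.006)/(1.056 − 1)·100 = 89.2857
RA = 89.2857·0.8192

73.1429 %


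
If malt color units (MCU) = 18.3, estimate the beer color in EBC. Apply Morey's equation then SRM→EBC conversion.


SRM = 1.4922·MCU^0.6859;  EBC = SRM·1.97
SRM = 1.4922·18.3^0.6859 = 10.9583
EBC = 10.9583·1.97

21.5878 EBC


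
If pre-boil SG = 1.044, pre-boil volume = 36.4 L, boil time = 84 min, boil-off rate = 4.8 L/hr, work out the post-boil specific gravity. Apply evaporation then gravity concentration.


V_post = V_pre − rate·(t/60);  SG_post = 1 + (SG_pre−1)·V_pre/V_post
V_post = 36.4 − 4.8·(84/60) = 29.6800
SG_post = 1 + (1.044 − 1)·36.4/29.6800

1.0540


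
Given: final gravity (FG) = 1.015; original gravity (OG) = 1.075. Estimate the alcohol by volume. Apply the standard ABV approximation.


ABV = (OG − FG) · 131.25
ABV = (1.075 − 1.015) · 131.25

7.8750 % ABV


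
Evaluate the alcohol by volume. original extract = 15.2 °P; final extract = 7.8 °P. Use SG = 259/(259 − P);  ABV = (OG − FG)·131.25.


OG = 259/(259 − 15.2) = 1.0623
FG = 259/(259 − 7.8) = 1.0311
ABV = (1.0623 − 1.0311)·131.25

4.1075 % ABV


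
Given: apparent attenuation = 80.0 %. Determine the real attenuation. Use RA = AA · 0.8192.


RA = 80.0 · 0.8192

65.5360 %


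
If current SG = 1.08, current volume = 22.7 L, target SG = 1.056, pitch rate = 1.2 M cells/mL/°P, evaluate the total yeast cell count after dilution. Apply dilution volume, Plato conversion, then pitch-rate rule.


V_w = V·((SG_c−1)/(SG_t−1)−1);  °P = 259 − 259/SG_t;  cells = rate·(V+V_w)·°P
V_w = 22.7·((1.08−1)/(1.056−1)−1) = 9.7286
V_final = 22.7 + 9.7286 = 32.4286
°P = 259 − 259/1.056 = 13.7348
cells = 1.2·32.4286·13.7348

534.4818 billion cells


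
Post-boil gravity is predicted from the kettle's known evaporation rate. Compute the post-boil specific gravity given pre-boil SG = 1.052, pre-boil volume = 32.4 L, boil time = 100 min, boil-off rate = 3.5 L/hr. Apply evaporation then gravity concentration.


V_post = V_pre − rate·(t/60);  SG_post = 1 + (SG_pre−1)·V_pre/V_post
V_post = 32.4 − 3.5·(100/60) = 26.5667
SG_post = 1 + (1.052 − 1)·32.4/26.5667

1.0634


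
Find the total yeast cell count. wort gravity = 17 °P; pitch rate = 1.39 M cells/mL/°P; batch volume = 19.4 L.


cells (billions) = rate · V_L · °P
cells = 1.39 · 19.4 · 17

458.4220 billion cells


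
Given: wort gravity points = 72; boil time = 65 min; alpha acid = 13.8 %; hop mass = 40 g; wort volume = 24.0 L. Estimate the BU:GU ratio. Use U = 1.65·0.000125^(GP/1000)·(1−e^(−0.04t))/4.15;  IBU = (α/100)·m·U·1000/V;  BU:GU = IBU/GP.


U = 1.65·0.000125^(72/1000)·(1−e^(−0.04·65))/4.15 = 0.1927
IBU = (13.8/100)·40·0.1927·1000/24.0 = 44.3225
BU:GU = 44.3225/72

0.6156


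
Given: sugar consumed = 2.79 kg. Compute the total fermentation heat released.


Q = m_sugar · 590 kJ/kg
Q = 2.79 · 590

1646.1000 kJ


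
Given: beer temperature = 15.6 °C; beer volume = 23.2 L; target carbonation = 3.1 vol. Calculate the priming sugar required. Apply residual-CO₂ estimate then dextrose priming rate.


residual = 14.695·(0.01821 + 0.09011·e^(−0.04·T));  sugar = (target − residual)·4.0·V
residual = 14.695·(0.01821 + 0.09011·e^(−0.04·15.6)) = 0.9771
sugar = (3.1 − 0.9771)·4.0·23.2

197.0069 g


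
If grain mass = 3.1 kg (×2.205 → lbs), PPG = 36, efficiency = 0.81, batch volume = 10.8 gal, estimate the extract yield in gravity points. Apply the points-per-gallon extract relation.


points = lbs × PPG × eff / vol
lbs = 3.1 × 2.205 = 6.8355
points = 6.8355 × 36 × 0.81 / 10.8

18.4559 points


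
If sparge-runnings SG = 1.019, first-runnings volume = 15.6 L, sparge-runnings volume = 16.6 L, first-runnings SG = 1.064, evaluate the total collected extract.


total = Σ (SG_i − 1)·1000·V_i
first = (1.064 − 1)·1000·15.6 = 998.4000
sparge = (1.019 − 1)·1000·16.6 = 315.4000
total = 998.4000 + 315.4000

1313.8000 gravity·L


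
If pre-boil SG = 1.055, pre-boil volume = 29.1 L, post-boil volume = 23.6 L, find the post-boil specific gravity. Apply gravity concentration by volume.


SG_post = 1 + (SG_pre − 1)·V_pre/V_post
pts_pre = (1.055 − 1)·1000 = 55.0000
pts_post = 55.0000·29.1/23.6 = 67.8178
SG_post = 1 + 67.8178/1000

1.0678


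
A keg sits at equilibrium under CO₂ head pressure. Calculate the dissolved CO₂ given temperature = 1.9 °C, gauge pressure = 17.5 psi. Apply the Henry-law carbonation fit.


vols = (P + 14.695)·(0.01821 + 0.09011·e^(−0.04·T))
vols = (17.5 + 14.695)·(0.01821 + 0.09011·e^(−0.04·1.9))

3.2750 volumes


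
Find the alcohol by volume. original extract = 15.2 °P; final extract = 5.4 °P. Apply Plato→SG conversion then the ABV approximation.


SG = 259/(259 − P);  ABV = (OG − FG)·131.25
OG = 259/(259 − 15.2) = 1.0623
FG = 259/(259 − 5.4) = 1.0213
ABV = (1.0623 − 1.0213)·131.25

5.3882 % ABV


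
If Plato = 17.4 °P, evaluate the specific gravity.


SG = 259/(259 − P)
SG = 259/(259 − 17.4)

1.0720


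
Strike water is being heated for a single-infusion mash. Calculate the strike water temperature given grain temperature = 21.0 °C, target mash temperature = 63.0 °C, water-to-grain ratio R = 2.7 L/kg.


T_strike = (0.41/R)·(T_mash − T_grain) + T_mash
T_strike = (0.41/2.7)·(63.0 − 21.0) + 63.0

69.3778 °C


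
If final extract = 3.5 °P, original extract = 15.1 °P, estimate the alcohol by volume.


SG = 259/(259 − P);  ABV = (OG − FG)·131.25
OG = 259/(259 − 15.1) = 1.0619
FG = 259/(259 − 3.5) = 1.0137
ABV = (1.0619 − 1.0137)·131.25

6.3278 % ABV


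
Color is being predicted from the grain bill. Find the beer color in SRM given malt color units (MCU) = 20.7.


SRM = 1.4922 · MCU^0.6859
SRM = 1.4922 · 20.7^0.6859

11.9248 SRM


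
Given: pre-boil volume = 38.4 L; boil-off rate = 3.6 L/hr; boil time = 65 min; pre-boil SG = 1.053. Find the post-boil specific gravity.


V_post = V_pre − rate·(t/60);  SG_post = 1 + (SG_pre−1)·V_pre/V_post
V_post = 38.4 − 3.6·(65/60) = 34.5000
SG_post = 1 + (1.053 − 1)·38.4/34.5000

1.0590


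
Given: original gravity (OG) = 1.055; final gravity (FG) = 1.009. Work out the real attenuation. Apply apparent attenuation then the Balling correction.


AA = (OG−FG)/(OG−1)·100;  RA = AA·0.8192
AA = (1.055 − 1.009)/(1.055 − 1)·100 = 83.6364
RA = 83.6364·0.8192

68.5149 %


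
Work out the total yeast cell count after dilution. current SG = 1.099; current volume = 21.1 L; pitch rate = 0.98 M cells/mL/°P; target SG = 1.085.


V_w = V·((SG_c−1)/(SG_t−1)−1);  °P = 259 − 259/SG_t;  cells = rate·(V+V_w)·°P
V_w = 21.1·((1.099−1)/(1.085−1)−1) = 3.4753
V_final = 21.1 + 3.4753 = 24.5753
°P = 259 − 259/1.085 = 20.2903
cells = 0.98·24.5753·20.2903

488.6678 billion cells
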